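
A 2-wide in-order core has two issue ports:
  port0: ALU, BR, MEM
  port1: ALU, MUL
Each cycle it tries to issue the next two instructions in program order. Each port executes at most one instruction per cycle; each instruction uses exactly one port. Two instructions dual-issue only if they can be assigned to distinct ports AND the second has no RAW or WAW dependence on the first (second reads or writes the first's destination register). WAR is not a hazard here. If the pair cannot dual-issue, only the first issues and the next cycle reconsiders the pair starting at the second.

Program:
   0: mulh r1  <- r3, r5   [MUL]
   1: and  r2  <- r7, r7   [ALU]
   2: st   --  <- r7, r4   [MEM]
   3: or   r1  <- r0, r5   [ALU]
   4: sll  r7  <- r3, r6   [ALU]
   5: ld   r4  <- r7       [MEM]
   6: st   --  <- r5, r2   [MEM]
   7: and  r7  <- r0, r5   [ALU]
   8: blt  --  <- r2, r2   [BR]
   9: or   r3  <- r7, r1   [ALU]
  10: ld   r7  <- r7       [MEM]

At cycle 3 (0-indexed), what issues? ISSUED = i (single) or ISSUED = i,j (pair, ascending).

#0 head=0: mulh;and i0/i1 2-wide
#1 head=2: st;or i2/i3 2-wide
#2 head=4: sll i4 RAW r7
#3 head=5: ld i5 no-port MEM/MEM
#4 head=6: st;and i6/i7 2-wide
#5 head=8: blt;or i8/i9 2-wide
#6 head=10: ld i10 tail

ISSUED = 5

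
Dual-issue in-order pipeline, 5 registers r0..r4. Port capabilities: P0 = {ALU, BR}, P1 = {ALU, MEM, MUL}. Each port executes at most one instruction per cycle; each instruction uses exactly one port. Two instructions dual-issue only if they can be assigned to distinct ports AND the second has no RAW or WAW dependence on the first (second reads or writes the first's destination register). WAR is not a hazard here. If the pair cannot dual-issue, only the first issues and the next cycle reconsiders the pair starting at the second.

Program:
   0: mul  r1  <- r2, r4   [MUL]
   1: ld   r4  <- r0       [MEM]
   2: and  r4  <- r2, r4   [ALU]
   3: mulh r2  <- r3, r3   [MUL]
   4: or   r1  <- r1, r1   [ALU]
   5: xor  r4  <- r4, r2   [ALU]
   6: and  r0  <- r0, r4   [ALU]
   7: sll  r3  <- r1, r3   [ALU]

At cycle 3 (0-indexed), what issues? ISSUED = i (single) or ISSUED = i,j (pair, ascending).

0. mul @i0  | no-port MUL/MEM
1. ld @i1  | RAW+WAW r4
2. and/mulh @i2+i3  | dual
3. or/xor @i4+i5  | dual
4. and/sll @i6+i7  | dual

ISSUED = 4,5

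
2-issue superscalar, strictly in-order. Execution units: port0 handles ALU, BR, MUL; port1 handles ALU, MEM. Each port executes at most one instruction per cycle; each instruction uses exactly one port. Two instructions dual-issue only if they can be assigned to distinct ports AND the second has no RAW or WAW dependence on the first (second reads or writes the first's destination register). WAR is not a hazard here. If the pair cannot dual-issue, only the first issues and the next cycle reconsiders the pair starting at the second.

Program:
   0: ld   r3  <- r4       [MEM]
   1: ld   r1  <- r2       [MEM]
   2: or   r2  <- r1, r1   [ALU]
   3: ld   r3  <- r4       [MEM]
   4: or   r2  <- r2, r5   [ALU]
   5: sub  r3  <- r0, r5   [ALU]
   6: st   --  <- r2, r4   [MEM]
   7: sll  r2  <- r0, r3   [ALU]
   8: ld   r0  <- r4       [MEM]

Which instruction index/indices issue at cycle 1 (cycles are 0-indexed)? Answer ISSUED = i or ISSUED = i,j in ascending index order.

ISSUED = 1

  cy0 -> i0 (ld) no-port MEM/MEM
  cy1 -> i1 (ld) RAW r1
  cy2 -> i2/i3 (or+ld) pair
  cy3 -> i4/i5 (or+sub) pair
  cy4 -> i6/i7 (st+sll) pair
  cy5 -> i8 (ld) tail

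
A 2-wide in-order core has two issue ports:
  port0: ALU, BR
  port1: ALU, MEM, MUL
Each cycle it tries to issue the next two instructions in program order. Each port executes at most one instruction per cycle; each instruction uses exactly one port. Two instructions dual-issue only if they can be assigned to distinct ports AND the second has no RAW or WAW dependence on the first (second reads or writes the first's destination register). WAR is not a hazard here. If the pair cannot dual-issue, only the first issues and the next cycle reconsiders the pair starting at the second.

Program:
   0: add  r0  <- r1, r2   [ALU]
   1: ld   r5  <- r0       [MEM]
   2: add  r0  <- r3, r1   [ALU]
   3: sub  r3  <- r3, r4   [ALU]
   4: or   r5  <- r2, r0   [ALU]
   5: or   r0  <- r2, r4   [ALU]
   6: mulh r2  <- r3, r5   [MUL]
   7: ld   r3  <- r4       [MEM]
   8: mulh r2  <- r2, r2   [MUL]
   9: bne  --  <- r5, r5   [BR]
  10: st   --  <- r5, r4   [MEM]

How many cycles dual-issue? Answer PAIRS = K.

PAIRS = 4

#0 head=0: add.ALU i0 RAW r0
#1 head=1: ld.MEM add.ALU i1,i2 dual
#2 head=3: sub.ALU or.ALU i3,i4 dual
#3 head=5: or.ALU mulh.MUL i5,i6 dual
#4 head=7: ld.MEM i7 no-port MEM/MUL
#5 head=8: mulh.MUL bne.BR i8,i9 dual
#6 head=10: st.MEM i10 tail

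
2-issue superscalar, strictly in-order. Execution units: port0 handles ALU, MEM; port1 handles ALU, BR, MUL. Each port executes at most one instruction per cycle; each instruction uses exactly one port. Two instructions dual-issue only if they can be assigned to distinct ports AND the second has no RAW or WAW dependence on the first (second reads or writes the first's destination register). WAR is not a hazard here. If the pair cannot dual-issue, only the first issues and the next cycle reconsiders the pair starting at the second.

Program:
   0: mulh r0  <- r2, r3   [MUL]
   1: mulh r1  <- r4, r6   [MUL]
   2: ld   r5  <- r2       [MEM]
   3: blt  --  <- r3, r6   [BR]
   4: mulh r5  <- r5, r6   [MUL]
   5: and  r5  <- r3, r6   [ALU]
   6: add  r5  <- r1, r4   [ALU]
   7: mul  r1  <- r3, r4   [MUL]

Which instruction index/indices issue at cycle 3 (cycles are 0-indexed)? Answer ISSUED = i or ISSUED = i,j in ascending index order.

0. mulh @i0  | no-port MUL/MUL
1. mulh ld @i1&i2  | dual
2. blt @i3  | no-port BR/MUL
3. mulh @i4  | WAW r5
4. and @i5  | WAW r5
5. add mul @i6&i7  | dual

ISSUED = 4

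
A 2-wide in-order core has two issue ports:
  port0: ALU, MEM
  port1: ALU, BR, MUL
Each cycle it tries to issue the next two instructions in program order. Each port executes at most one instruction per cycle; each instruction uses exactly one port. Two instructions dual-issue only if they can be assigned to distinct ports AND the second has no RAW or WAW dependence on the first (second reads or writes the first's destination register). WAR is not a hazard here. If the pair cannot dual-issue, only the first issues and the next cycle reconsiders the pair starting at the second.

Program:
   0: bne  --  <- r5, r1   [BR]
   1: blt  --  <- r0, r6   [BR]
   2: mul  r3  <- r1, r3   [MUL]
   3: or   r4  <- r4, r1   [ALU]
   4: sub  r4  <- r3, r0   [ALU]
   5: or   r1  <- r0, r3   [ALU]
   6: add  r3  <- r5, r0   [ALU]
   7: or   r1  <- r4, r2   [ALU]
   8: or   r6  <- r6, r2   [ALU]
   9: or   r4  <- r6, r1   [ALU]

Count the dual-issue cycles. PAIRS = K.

PAIRS = 3

  cy0 -> i0 (bne) no-port BR/BR
  cy1 -> i1 (blt) no-port BR/MUL
  cy2 -> i2+i3 (mul/or) 2-wide
  cy3 -> i4+i5 (sub/or) 2-wide
  cy4 -> i6+i7 (add/or) 2-wide
  cy5 -> i8 (or) RAW r6
  cy6 -> i9 (or) tail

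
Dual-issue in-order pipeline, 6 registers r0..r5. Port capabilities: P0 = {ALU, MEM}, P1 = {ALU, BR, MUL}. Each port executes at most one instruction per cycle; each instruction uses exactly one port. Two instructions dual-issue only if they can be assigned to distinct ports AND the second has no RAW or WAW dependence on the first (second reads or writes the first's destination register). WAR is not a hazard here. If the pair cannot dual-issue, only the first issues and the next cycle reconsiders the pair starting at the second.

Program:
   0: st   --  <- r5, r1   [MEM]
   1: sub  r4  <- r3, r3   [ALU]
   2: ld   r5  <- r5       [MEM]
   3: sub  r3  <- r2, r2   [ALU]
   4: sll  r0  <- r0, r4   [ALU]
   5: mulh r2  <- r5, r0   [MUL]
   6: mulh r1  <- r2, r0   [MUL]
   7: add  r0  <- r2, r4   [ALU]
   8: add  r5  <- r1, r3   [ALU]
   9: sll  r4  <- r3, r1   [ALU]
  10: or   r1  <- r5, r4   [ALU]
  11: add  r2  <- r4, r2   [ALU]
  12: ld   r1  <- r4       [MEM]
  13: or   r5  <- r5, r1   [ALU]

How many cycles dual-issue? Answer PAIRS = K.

t=0 i0&i1:st.MEM;sub.ALU ; 2-wide
t=1 i2&i3:ld.MEM;sub.ALU ; 2-wide
t=2 i4:sll.ALU ; RAW r0
t=3 i5:mulh.MUL ; no-port MUL/MUL
t=4 i6&i7:mulh.MUL;add.ALU ; 2-wide
t=5 i8&i9:add.ALU;sll.ALU ; 2-wide
t=6 i10&i11:or.ALU;add.ALU ; 2-wide
t=7 i12:ld.MEM ; RAW r1
t=8 i13:or.ALU ; tail

PAIRS = 5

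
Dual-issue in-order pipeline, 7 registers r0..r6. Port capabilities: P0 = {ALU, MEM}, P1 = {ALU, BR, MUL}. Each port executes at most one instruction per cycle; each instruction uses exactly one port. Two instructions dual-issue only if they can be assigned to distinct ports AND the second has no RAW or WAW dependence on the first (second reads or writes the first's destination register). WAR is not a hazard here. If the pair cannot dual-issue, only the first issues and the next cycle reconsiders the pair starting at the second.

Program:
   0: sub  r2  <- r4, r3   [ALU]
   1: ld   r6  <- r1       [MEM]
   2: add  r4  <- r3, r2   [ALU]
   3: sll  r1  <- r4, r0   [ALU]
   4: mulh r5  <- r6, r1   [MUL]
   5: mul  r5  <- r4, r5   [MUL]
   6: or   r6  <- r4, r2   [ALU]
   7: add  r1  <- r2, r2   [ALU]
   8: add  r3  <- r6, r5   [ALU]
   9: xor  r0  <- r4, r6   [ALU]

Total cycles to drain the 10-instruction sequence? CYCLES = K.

CYCLES = 7

[0] i0&i1  sub+ld  -- dual
[1] i2  add  -- RAW r4
[2] i3  sll  -- RAW r1
[3] i4  mulh  -- no-port MUL/MUL
[4] i5&i6  mul+or  -- dual
[5] i7&i8  add+add  -- dual
[6] i9  xor  -- tail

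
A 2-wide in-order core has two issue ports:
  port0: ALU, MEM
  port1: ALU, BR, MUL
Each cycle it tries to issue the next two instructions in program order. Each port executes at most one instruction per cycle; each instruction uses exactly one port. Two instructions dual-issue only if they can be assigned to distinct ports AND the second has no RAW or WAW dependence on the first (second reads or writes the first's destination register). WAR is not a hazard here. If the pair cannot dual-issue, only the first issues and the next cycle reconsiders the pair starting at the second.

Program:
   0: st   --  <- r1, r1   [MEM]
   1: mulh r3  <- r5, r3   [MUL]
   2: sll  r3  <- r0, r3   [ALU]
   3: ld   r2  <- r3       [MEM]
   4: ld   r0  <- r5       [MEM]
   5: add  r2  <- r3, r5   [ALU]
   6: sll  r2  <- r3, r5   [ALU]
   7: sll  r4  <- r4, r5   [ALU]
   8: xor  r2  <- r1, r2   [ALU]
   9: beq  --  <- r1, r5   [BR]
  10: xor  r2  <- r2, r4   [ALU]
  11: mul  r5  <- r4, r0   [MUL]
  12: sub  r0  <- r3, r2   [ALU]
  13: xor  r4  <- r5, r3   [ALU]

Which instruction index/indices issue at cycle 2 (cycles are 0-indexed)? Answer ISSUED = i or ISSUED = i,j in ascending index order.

ISSUED = 3

0. st.MEM mulh.MUL @i0,i1  | 2-wide
1. sll.ALU @i2  | RAW r3
2. ld.MEM @i3  | no-port MEM/MEM
3. ld.MEM add.ALU @i4,i5  | 2-wide
4. sll.ALU sll.ALU @i6,i7  | 2-wide
5. xor.ALU beq.BR @i8,i9  | 2-wide
6. xor.ALU mul.MUL @i10,i11  | 2-wide
7. sub.ALU xor.ALU @i12,i13  | 2-wide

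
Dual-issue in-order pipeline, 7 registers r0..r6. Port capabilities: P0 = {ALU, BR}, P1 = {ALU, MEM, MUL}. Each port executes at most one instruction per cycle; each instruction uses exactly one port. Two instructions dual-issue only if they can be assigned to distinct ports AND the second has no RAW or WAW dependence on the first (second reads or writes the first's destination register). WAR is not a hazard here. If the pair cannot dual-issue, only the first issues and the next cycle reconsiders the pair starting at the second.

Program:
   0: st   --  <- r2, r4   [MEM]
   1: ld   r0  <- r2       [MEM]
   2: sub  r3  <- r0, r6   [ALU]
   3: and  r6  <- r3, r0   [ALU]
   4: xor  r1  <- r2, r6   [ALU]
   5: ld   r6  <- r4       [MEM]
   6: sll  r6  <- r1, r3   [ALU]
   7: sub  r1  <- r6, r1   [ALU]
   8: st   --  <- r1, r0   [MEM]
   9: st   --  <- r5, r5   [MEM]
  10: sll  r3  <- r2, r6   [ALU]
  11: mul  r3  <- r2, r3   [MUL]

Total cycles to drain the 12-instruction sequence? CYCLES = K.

CYCLES = 10

t=0 i0:st ; no-port MEM/MEM
t=1 i1:ld ; RAW r0
t=2 i2:sub ; RAW r3
t=3 i3:and ; RAW r6
t=4 i4,i5:xor;ld ; pair
t=5 i6:sll ; RAW r6
t=6 i7:sub ; RAW r1
t=7 i8:st ; no-port MEM/MEM
t=8 i9,i10:st;sll ; pair
t=9 i11:mul ; tail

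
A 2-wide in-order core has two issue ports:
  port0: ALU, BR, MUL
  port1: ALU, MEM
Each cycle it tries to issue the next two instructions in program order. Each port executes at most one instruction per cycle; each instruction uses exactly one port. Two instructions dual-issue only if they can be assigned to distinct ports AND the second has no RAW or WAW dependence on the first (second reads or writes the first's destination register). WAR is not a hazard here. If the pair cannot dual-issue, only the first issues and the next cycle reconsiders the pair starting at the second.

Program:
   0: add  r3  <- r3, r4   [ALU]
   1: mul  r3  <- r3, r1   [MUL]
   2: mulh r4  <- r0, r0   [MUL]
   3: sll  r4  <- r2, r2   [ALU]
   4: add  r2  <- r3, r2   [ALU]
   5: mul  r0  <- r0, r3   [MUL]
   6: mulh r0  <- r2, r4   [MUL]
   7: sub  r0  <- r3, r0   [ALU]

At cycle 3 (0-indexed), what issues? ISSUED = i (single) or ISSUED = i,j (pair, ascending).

[0] i0  add  -- RAW+WAW r3
[1] i1  mul  -- no-port MUL/MUL
[2] i2  mulh  -- WAW r4
[3] i3+i4  sll add  -- pair
[4] i5  mul  -- no-port MUL/MUL
[5] i6  mulh  -- RAW+WAW r0
[6] i7  sub  -- tail

ISSUED = 3,4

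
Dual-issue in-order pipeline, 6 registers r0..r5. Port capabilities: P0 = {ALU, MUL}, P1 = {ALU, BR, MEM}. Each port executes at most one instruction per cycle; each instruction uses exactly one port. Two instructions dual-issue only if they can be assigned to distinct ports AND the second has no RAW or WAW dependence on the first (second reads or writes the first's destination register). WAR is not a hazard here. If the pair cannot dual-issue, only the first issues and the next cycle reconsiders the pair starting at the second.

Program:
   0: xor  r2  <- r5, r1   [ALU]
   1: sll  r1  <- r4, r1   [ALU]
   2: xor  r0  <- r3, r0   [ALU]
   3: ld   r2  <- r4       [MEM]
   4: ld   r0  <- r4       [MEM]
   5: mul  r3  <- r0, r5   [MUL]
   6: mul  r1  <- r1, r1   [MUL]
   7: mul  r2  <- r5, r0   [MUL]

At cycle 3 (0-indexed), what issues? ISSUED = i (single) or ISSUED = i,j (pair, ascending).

ISSUED = 5

t=0 i0&i1:xor.ALU+sll.ALU ; dual
t=1 i2&i3:xor.ALU+ld.MEM ; dual
t=2 i4:ld.MEM ; RAW r0
t=3 i5:mul.MUL ; no-port MUL/MUL
t=4 i6:mul.MUL ; no-port MUL/MUL
t=5 i7:mul.MUL ; tail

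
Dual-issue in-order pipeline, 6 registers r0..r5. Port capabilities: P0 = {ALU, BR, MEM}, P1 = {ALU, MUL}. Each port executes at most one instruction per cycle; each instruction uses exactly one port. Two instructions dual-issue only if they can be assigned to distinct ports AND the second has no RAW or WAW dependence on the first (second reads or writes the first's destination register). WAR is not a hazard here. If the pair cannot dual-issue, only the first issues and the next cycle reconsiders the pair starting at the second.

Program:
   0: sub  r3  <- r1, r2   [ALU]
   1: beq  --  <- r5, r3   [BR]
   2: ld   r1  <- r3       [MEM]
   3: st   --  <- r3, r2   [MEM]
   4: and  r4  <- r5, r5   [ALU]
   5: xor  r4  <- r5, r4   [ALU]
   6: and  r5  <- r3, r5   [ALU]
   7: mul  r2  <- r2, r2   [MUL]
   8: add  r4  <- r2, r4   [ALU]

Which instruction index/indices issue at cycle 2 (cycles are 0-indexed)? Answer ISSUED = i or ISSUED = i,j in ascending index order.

ISSUED = 2

[0] i0  sub  -- RAW r3
[1] i1  beq  -- no-port BR/MEM
[2] i2  ld  -- no-port MEM/MEM
[3] i3/i4  st;and  -- pair
[4] i5/i6  xor;and  -- pair
[5] i7  mul  -- RAW r2
[6] i8  add  -- tail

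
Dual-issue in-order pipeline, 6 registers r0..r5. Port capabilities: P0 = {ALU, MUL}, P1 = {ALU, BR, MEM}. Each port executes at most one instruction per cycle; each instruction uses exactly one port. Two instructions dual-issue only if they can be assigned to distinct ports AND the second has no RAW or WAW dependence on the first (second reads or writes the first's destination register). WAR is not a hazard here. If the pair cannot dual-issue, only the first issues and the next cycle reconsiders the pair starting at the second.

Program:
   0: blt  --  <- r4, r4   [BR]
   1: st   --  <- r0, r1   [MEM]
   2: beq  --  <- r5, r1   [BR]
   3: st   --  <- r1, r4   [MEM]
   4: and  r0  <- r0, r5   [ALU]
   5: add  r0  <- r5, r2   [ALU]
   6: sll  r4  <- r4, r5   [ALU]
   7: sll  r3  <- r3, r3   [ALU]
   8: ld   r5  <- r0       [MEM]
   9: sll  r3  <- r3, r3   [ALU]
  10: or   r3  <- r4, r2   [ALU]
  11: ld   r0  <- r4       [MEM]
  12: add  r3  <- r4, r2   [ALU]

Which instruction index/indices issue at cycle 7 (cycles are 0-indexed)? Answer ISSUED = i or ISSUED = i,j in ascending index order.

ISSUED = 10,11

0. blt.BR @i0  | no-port BR/MEM
1. st.MEM @i1  | no-port MEM/BR
2. beq.BR @i2  | no-port BR/MEM
3. st.MEM;and.ALU @i3+i4  | pair
4. add.ALU;sll.ALU @i5+i6  | pair
5. sll.ALU;ld.MEM @i7+i8  | pair
6. sll.ALU @i9  | WAW r3
7. or.ALU;ld.MEM @i10+i11  | pair
8. add.ALU @i12  | tail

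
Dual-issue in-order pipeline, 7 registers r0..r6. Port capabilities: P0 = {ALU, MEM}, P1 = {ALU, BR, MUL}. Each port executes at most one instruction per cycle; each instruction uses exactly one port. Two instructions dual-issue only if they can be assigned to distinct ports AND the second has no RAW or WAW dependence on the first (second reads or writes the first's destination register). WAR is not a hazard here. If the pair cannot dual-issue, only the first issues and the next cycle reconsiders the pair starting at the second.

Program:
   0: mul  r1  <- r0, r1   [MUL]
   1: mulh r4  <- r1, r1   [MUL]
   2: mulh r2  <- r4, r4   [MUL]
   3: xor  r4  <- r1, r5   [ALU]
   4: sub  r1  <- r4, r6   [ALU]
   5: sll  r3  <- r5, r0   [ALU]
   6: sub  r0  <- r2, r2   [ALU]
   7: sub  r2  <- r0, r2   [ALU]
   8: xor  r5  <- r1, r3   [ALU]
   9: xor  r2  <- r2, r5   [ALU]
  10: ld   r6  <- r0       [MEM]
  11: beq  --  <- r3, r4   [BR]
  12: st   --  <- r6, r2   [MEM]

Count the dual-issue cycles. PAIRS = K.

PAIRS = 5

#0 head=0: mul.MUL i0 no-port MUL/MUL
#1 head=1: mulh.MUL i1 no-port MUL/MUL
#2 head=2: mulh.MUL+xor.ALU i2,i3 pair
#3 head=4: sub.ALU+sll.ALU i4,i5 pair
#4 head=6: sub.ALU i6 RAW r0
#5 head=7: sub.ALU+xor.ALU i7,i8 pair
#6 head=9: xor.ALU+ld.MEM i9,i10 pair
#7 head=11: beq.BR+st.MEM i11,i12 pair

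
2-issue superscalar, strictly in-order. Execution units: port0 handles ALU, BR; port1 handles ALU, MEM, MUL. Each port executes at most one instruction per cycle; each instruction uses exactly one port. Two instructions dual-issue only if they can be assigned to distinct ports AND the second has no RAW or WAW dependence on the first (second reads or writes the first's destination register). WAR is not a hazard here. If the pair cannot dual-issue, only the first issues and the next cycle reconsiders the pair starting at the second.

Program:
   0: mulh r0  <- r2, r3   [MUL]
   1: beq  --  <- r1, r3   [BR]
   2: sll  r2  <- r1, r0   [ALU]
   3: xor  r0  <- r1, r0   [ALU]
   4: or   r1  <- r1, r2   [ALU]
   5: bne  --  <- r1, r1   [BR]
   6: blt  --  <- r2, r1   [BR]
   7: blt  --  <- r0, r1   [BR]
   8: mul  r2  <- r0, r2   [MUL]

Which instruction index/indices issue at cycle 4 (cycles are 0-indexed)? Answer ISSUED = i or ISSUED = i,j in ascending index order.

ISSUED = 6

t=0 i0+i1:mulh;beq ; dual
t=1 i2+i3:sll;xor ; dual
t=2 i4:or ; RAW r1
t=3 i5:bne ; no-port BR/BR
t=4 i6:blt ; no-port BR/BR
t=5 i7+i8:blt;mul ; dual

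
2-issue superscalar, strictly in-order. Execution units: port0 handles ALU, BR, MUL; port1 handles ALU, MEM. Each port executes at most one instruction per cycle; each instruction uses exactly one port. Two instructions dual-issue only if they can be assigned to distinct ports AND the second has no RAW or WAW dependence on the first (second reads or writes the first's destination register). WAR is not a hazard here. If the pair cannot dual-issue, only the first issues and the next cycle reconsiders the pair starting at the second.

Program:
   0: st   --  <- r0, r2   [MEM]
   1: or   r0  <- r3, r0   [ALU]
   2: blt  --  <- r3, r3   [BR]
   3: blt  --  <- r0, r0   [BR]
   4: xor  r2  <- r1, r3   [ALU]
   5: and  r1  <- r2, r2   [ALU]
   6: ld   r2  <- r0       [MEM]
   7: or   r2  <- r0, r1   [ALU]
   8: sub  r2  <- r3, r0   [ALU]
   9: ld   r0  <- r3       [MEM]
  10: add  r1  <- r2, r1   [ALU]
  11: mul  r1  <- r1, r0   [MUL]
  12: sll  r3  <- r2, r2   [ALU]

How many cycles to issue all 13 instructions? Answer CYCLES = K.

c0: i0+i1 st.MEM;or.ALU  pair
c1: i2 blt.BR  no-port BR/BR
c2: i3+i4 blt.BR;xor.ALU  pair
c3: i5+i6 and.ALU;ld.MEM  pair
c4: i7 or.ALU  WAW r2
c5: i8+i9 sub.ALU;ld.MEM  pair
c6: i10 add.ALU  RAW+WAW r1
c7: i11+i12 mul.MUL;sll.ALU  pair

CYCLES = 8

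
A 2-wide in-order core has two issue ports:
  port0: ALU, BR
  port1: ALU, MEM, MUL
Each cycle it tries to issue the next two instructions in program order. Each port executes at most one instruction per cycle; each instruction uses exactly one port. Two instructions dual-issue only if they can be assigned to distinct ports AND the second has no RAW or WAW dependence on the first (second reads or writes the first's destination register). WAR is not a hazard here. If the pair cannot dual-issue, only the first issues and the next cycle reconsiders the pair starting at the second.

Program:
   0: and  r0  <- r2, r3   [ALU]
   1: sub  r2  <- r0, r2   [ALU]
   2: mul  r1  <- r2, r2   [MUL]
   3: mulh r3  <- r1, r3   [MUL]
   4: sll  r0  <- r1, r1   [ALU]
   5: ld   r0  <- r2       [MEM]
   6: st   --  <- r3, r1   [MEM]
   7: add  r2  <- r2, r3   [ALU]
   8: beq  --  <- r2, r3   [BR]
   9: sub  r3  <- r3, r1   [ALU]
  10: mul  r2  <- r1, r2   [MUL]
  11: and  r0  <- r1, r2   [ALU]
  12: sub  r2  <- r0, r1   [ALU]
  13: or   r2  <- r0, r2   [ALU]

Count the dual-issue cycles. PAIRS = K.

0. and @i0  | RAW r0
1. sub @i1  | RAW r2
2. mul @i2  | no-port MUL/MUL
3. mulh+sll @i3,i4  | 2-wide
4. ld @i5  | no-port MEM/MEM
5. st+add @i6,i7  | 2-wide
6. beq+sub @i8,i9  | 2-wide
7. mul @i10  | RAW r2
8. and @i11  | RAW r0
9. sub @i12  | RAW+WAW r2
10. or @i13  | tail

PAIRS = 3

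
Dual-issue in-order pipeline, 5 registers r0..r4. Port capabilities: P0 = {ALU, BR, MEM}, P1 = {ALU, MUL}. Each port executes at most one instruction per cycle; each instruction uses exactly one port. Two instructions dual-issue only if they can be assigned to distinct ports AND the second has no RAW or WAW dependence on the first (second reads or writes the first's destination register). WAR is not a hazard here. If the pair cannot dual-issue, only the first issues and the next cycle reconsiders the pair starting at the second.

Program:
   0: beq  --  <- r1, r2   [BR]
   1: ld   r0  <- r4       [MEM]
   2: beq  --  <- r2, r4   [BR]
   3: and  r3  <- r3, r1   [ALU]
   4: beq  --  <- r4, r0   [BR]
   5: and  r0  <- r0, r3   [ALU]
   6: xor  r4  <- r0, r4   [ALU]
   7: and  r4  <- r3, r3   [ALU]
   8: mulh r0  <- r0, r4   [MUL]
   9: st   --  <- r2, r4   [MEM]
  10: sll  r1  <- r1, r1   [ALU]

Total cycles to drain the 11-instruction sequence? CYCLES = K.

CYCLES = 8

0. beq.BR @i0  | no-port BR/MEM
1. ld.MEM @i1  | no-port MEM/BR
2. beq.BR+and.ALU @i2/i3  | pair
3. beq.BR+and.ALU @i4/i5  | pair
4. xor.ALU @i6  | WAW r4
5. and.ALU @i7  | RAW r4
6. mulh.MUL+st.MEM @i8/i9  | pair
7. sll.ALU @i10  | tail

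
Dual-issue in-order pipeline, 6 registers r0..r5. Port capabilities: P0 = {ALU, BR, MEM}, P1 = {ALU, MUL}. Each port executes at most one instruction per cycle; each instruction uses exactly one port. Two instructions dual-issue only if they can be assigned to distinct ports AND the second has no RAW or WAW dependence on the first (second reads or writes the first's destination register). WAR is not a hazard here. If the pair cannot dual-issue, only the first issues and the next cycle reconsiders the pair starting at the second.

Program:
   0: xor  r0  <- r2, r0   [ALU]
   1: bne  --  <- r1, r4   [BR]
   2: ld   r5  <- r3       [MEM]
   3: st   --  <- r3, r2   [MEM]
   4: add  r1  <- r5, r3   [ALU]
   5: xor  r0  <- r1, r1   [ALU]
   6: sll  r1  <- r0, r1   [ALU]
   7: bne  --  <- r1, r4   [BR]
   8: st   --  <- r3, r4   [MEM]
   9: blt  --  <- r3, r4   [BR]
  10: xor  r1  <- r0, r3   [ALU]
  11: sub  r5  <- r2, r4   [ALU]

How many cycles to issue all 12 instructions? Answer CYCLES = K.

CYCLES = 9

  cy0 -> i0&i1 (xor;bne) pair
  cy1 -> i2 (ld) no-port MEM/MEM
  cy2 -> i3&i4 (st;add) pair
  cy3 -> i5 (xor) RAW r0
  cy4 -> i6 (sll) RAW r1
  cy5 -> i7 (bne) no-port BR/MEM
  cy6 -> i8 (st) no-port MEM/BR
  cy7 -> i9&i10 (blt;xor) pair
  cy8 -> i11 (sub) tail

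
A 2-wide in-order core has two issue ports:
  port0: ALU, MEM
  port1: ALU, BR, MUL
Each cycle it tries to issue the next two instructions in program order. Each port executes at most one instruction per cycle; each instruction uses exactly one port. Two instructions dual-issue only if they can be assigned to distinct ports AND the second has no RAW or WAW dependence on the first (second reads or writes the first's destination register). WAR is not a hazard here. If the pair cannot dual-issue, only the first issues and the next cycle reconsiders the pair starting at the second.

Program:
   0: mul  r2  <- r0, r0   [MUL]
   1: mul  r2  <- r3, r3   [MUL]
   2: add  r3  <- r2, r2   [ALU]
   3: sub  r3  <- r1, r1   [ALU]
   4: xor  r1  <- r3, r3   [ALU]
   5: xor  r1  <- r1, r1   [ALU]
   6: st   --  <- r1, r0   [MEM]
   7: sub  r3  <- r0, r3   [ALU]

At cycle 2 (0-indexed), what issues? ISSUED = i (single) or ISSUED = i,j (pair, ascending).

  cy0 -> i0 (mul.MUL) no-port MUL/MUL
  cy1 -> i1 (mul.MUL) RAW r2
  cy2 -> i2 (add.ALU) WAW r3
  cy3 -> i3 (sub.ALU) RAW r3
  cy4 -> i4 (xor.ALU) RAW+WAW r1
  cy5 -> i5 (xor.ALU) RAW r1
  cy6 -> i6,i7 (st.MEM sub.ALU) dual

ISSUED = 2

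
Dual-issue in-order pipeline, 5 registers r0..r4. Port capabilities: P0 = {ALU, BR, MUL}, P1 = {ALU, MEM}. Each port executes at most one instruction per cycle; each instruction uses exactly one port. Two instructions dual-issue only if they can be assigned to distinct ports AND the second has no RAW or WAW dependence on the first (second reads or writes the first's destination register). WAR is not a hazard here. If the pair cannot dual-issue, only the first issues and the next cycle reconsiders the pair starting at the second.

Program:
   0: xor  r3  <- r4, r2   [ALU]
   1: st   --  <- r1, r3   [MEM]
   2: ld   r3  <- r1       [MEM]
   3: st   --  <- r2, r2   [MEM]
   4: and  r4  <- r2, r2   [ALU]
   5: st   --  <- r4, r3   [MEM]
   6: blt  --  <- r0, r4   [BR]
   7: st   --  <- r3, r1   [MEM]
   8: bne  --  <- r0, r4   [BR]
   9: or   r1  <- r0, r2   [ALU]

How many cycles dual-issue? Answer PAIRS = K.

#0 head=0: xor.ALU i0 RAW r3
#1 head=1: st.MEM i1 no-port MEM/MEM
#2 head=2: ld.MEM i2 no-port MEM/MEM
#3 head=3: st.MEM;and.ALU i3/i4 dual
#4 head=5: st.MEM;blt.BR i5/i6 dual
#5 head=7: st.MEM;bne.BR i7/i8 dual
#6 head=9: or.ALU i9 tail

PAIRS = 3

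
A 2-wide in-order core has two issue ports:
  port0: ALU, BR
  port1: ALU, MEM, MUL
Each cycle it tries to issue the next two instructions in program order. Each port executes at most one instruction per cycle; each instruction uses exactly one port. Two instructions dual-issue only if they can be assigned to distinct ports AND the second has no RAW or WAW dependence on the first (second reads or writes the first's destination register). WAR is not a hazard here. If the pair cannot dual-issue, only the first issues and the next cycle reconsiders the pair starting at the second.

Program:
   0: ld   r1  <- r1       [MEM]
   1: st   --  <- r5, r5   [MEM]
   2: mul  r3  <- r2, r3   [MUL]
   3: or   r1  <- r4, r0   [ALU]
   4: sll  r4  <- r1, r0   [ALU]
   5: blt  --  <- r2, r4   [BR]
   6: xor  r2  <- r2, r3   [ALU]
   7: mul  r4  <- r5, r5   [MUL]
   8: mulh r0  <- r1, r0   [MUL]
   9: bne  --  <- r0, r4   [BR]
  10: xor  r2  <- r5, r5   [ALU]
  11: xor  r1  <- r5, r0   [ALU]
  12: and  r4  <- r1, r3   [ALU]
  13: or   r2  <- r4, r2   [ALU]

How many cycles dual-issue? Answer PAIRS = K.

PAIRS = 3

#0 head=0: ld.MEM i0 no-port MEM/MEM
#1 head=1: st.MEM i1 no-port MEM/MUL
#2 head=2: mul.MUL/or.ALU i2+i3 2-wide
#3 head=4: sll.ALU i4 RAW r4
#4 head=5: blt.BR/xor.ALU i5+i6 2-wide
#5 head=7: mul.MUL i7 no-port MUL/MUL
#6 head=8: mulh.MUL i8 RAW r0
#7 head=9: bne.BR/xor.ALU i9+i10 2-wide
#8 head=11: xor.ALU i11 RAW r1
#9 head=12: and.ALU i12 RAW r4
#10 head=13: or.ALU i13 tail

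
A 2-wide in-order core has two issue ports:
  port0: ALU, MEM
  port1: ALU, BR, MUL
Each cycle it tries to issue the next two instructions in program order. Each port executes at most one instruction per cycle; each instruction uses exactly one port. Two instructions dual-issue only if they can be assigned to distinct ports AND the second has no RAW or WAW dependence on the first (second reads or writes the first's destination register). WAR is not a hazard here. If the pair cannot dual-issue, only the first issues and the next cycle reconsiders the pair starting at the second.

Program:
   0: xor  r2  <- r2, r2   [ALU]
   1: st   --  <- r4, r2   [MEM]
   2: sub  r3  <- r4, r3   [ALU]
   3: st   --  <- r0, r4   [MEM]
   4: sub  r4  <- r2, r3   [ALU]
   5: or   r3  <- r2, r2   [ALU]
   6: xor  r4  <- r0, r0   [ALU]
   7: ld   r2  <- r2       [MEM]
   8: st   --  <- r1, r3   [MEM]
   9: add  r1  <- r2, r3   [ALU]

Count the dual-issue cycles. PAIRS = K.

PAIRS = 4

  cy0 -> i0 (xor) RAW r2
  cy1 -> i1&i2 (st/sub) 2-wide
  cy2 -> i3&i4 (st/sub) 2-wide
  cy3 -> i5&i6 (or/xor) 2-wide
  cy4 -> i7 (ld) no-port MEM/MEM
  cy5 -> i8&i9 (st/add) 2-wide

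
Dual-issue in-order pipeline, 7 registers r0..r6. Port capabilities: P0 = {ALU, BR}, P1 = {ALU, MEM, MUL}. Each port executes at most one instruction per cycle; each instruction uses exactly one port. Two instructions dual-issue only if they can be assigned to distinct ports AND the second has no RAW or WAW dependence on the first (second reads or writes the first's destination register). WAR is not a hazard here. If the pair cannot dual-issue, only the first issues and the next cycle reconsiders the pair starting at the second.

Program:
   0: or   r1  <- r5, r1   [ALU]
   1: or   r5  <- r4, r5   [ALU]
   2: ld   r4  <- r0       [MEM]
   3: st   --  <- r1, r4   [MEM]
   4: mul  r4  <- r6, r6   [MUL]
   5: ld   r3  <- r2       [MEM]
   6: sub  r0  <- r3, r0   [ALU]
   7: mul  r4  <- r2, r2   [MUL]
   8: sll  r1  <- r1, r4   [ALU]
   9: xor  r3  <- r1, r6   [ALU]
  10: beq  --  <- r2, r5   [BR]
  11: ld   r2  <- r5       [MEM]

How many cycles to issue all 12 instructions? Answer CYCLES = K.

CYCLES = 9

[0] i0,i1  or;or  -- dual
[1] i2  ld  -- no-port MEM/MEM
[2] i3  st  -- no-port MEM/MUL
[3] i4  mul  -- no-port MUL/MEM
[4] i5  ld  -- RAW r3
[5] i6,i7  sub;mul  -- dual
[6] i8  sll  -- RAW r1
[7] i9,i10  xor;beq  -- dual
[8] i11  ld  -- tail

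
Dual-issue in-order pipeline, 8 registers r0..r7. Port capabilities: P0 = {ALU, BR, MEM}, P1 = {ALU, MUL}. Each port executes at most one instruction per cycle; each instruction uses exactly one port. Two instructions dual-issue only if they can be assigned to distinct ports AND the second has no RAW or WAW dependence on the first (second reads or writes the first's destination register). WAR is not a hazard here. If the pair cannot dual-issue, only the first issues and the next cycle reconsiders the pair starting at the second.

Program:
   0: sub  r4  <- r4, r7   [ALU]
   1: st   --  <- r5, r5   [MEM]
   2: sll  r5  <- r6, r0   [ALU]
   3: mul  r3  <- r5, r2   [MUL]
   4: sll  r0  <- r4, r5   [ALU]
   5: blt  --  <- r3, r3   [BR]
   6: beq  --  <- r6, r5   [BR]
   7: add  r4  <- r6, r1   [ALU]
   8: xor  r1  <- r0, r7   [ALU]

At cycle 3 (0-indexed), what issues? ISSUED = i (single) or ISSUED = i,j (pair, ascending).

ISSUED = 5

0. sub.ALU st.MEM @i0+i1  | dual
1. sll.ALU @i2  | RAW r5
2. mul.MUL sll.ALU @i3+i4  | dual
3. blt.BR @i5  | no-port BR/BR
4. beq.BR add.ALU @i6+i7  | dual
5. xor.ALU @i8  | tail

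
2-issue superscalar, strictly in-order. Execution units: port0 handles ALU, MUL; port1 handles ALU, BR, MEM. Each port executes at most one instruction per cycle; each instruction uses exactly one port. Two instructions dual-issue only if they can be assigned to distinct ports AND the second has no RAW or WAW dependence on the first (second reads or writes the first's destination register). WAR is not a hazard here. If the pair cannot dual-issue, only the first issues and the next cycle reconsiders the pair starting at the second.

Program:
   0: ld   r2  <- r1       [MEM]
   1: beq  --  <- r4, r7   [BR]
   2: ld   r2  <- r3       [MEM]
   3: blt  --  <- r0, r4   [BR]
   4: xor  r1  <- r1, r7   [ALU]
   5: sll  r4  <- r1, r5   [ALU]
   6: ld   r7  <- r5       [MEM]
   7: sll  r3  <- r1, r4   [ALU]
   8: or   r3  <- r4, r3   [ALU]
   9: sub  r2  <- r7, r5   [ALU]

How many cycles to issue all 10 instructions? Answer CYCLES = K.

CYCLES = 7

[0] i0  ld  -- no-port MEM/BR
[1] i1  beq  -- no-port BR/MEM
[2] i2  ld  -- no-port MEM/BR
[3] i3,i4  blt/xor  -- pair
[4] i5,i6  sll/ld  -- pair
[5] i7  sll  -- RAW+WAW r3
[6] i8,i9  or/sub  -- pair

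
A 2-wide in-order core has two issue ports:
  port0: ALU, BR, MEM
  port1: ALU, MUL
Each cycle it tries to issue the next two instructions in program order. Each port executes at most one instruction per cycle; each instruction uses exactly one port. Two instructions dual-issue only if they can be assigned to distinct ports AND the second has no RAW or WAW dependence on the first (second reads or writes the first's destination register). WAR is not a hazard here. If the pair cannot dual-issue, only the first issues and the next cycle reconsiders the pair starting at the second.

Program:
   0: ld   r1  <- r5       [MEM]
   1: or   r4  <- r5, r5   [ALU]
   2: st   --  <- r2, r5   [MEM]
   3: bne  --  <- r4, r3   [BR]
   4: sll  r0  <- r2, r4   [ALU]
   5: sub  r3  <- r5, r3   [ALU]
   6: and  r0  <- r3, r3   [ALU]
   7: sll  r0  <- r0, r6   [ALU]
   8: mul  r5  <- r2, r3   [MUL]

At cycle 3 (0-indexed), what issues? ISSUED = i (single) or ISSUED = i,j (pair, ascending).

c0: i0&i1 ld+or  2-wide
c1: i2 st  no-port MEM/BR
c2: i3&i4 bne+sll  2-wide
c3: i5 sub  RAW r3
c4: i6 and  RAW+WAW r0
c5: i7&i8 sll+mul  2-wide

ISSUED = 5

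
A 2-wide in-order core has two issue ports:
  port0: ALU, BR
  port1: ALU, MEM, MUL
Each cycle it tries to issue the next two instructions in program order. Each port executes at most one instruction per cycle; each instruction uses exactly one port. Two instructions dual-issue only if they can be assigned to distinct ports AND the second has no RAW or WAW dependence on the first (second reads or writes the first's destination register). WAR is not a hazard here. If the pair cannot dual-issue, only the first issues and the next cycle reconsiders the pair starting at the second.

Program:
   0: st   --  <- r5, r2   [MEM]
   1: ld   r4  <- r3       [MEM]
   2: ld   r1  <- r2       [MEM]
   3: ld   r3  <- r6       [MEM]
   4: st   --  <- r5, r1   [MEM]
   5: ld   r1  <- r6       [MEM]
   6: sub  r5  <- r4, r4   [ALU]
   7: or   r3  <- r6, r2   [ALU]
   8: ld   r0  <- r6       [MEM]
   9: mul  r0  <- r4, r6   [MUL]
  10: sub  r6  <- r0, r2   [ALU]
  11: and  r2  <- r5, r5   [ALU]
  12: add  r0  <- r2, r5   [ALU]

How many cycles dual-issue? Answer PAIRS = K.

PAIRS = 3

c0: i0 st.MEM  no-port MEM/MEM
c1: i1 ld.MEM  no-port MEM/MEM
c2: i2 ld.MEM  no-port MEM/MEM
c3: i3 ld.MEM  no-port MEM/MEM
c4: i4 st.MEM  no-port MEM/MEM
c5: i5&i6 ld.MEM+sub.ALU  pair
c6: i7&i8 or.ALU+ld.MEM  pair
c7: i9 mul.MUL  RAW r0
c8: i10&i11 sub.ALU+and.ALU  pair
c9: i12 add.ALU  tail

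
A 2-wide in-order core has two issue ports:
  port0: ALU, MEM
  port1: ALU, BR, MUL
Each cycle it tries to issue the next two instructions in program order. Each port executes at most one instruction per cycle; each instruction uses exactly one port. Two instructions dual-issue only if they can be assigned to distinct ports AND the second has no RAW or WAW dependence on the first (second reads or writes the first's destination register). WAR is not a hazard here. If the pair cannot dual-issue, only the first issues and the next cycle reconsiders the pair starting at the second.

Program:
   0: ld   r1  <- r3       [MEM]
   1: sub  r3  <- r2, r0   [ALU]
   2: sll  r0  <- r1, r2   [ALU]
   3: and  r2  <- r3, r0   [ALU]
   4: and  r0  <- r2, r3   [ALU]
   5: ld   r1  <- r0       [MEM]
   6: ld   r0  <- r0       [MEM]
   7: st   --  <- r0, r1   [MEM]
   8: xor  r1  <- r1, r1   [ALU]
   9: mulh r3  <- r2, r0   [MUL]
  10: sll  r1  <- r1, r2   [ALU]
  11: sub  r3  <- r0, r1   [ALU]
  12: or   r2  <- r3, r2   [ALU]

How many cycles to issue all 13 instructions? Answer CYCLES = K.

CYCLES = 10

[0] i0,i1  ld/sub  -- 2-wide
[1] i2  sll  -- RAW r0
[2] i3  and  -- RAW r2
[3] i4  and  -- RAW r0
[4] i5  ld  -- no-port MEM/MEM
[5] i6  ld  -- no-port MEM/MEM
[6] i7,i8  st/xor  -- 2-wide
[7] i9,i10  mulh/sll  -- 2-wide
[8] i11  sub  -- RAW r3
[9] i12  or  -- tail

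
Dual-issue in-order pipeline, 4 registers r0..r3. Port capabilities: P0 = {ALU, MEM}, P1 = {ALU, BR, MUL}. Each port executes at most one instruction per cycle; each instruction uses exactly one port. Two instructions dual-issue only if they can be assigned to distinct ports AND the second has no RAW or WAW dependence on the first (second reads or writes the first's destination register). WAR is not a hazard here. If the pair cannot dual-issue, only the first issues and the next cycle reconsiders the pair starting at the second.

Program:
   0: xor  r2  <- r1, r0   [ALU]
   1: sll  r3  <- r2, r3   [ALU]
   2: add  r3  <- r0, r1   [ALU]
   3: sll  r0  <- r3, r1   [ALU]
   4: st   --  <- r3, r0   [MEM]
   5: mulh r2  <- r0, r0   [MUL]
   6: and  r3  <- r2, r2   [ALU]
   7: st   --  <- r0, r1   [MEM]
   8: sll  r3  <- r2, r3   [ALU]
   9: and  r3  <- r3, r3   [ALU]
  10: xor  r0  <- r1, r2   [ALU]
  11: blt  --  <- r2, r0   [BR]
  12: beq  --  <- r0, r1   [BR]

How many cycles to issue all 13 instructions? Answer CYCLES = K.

0. xor.ALU @i0  | RAW r2
1. sll.ALU @i1  | WAW r3
2. add.ALU @i2  | RAW r3
3. sll.ALU @i3  | RAW r0
4. st.MEM+mulh.MUL @i4,i5  | 2-wide
5. and.ALU+st.MEM @i6,i7  | 2-wide
6. sll.ALU @i8  | RAW+WAW r3
7. and.ALU+xor.ALU @i9,i10  | 2-wide
8. blt.BR @i11  | no-port BR/BR
9. beq.BR @i12  | tail

CYCLES = 10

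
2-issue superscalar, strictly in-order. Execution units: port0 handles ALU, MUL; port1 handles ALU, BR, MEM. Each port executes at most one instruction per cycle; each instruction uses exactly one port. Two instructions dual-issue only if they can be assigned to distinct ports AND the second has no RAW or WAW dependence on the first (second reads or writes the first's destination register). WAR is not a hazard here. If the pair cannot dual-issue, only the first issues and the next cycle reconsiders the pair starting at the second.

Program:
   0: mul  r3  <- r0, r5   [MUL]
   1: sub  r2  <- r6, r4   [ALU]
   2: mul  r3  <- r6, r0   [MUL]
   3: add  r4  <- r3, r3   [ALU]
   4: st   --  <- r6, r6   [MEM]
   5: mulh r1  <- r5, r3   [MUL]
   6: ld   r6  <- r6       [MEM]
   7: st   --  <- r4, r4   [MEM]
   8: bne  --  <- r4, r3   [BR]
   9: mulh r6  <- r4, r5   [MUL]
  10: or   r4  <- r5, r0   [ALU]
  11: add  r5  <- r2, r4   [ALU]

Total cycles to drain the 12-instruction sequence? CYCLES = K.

CYCLES = 8

t=0 i0,i1:mul/sub ; pair
t=1 i2:mul ; RAW r3
t=2 i3,i4:add/st ; pair
t=3 i5,i6:mulh/ld ; pair
t=4 i7:st ; no-port MEM/BR
t=5 i8,i9:bne/mulh ; pair
t=6 i10:or ; RAW r4
t=7 i11:add ; tail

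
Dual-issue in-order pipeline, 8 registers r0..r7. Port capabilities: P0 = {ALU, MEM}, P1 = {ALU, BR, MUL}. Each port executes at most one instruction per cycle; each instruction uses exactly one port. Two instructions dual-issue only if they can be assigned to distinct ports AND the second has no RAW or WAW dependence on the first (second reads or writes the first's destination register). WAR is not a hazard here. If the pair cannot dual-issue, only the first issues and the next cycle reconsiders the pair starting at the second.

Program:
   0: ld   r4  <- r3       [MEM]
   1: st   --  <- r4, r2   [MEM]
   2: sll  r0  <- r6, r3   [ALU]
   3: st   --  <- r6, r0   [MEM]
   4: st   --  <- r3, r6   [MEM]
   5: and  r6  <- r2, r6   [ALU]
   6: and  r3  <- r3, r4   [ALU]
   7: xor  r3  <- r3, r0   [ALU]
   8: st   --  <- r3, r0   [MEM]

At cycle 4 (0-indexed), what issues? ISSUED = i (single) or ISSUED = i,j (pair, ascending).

ISSUED = 6

#0 head=0: ld.MEM i0 no-port MEM/MEM
#1 head=1: st.MEM sll.ALU i1+i2 dual
#2 head=3: st.MEM i3 no-port MEM/MEM
#3 head=4: st.MEM and.ALU i4+i5 dual
#4 head=6: and.ALU i6 RAW+WAW r3
#5 head=7: xor.ALU i7 RAW r3
#6 head=8: st.MEM i8 tail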